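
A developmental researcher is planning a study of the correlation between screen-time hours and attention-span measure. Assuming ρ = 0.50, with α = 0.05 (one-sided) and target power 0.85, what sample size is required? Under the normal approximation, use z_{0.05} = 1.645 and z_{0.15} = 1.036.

n = 27

Fisher's z: C = ½·ln((1+r)/(1−r)) = ½·ln(3.0000) = 0.5493.
n = ((z_{α} + z_β)/C)² + 3.
(1.645 + 1.036) / 0.5493 = 2.681 / 0.5493 = 4.881.
n = 4.881² + 3 = 23.82 + 3 = 26.8.
Round up.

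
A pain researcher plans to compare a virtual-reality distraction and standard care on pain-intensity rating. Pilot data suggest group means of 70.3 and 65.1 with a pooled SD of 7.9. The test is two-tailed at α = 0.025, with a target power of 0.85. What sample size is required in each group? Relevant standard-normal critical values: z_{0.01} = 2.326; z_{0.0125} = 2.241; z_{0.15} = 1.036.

Cohen's d = |M₁ − M₂| / SD_pooled = |70.3 − 65.1| / 7.9 = 5.2 / 7.9 = 0.658.
For two independent groups with equal n: n = 2·((z_{α/2} + z_β) / d)².
z_{α/2} + z_β = 2.241 + 1.036 = 3.277.
n = 2 × (3.277 / 0.658)² = 2 × 4.980² = 2 × 24.80 = 49.6.
Round up to the next whole participant.

n = 50 per group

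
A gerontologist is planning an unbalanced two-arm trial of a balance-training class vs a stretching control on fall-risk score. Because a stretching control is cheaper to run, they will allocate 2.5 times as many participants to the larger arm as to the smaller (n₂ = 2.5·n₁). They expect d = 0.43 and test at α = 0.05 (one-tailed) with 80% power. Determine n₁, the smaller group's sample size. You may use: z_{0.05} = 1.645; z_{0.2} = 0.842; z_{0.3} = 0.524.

With allocation ratio k = n₂/n₁ = 2.5, Var(x̄₁−x̄₂) = σ²(1/n₁ + 1/(k·n₁)) = σ²·(k+1)/(k·n₁).
So n₁ = (1 + 1/k)·((z_{α} + z_β)/d)² = 1.400 × (2.487/0.43)².
n₁ = 1.400 × 33.45 = 46.8.
Round up: n₁ = 47, giving n₂ = ⌈2.5 × 47⌉ = ⌈117.5⌉ = 118.

n₁ = 47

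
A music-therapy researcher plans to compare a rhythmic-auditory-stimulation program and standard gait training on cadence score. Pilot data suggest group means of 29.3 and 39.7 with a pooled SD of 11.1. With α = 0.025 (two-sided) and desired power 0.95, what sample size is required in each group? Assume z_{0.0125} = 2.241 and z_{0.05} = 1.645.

Cohen's d = |M₁ − M₂| / SD_pooled = |29.3 − 39.7| / 11.1 = 10.4 / 11.1 = 0.937.
For two independent groups with equal n: n = 2·((z_{α/2} + z_β) / d)².
z_{α/2} + z_β = 2.241 + 1.645 = 3.886.
n = 2 × (3.886 / 0.937)² = 2 × 4.147² = 2 × 17.20 = 34.4.
Round up to the next whole participant.

n = 35 per group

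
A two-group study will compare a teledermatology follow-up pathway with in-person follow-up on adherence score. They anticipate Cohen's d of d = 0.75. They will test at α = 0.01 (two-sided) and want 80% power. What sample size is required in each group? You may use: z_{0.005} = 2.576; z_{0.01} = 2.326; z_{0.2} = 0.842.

For two independent groups with equal n: n = 2·((z_{α/2} + z_β) / d)².
z_{α/2} + z_β = 2.576 + 0.842 = 3.418.
n = 2 × (3.418 / 0.75)² = 2 × 4.557² = 2 × 20.77 = 41.5.
Round up to the next whole participant.

n = 42 per group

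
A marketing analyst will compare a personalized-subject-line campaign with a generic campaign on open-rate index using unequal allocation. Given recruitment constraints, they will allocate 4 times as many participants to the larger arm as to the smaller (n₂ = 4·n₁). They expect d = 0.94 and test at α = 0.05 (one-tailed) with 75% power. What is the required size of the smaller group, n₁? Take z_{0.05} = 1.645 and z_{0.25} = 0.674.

With allocation ratio k = n₂/n₁ = 4, Var(x̄₁−x̄₂) = σ²(1/n₁ + 1/(k·n₁)) = σ²·(k+1)/(k·n₁).
So n₁ = (1 + 1/k)·((z_{α} + z_β)/d)² = 1.250 × (2.319/0.94)².
n₁ = 1.250 × 6.09 = 7.6.
Round up: n₁ = 8, giving n₂ = 4 × 8 = 32.

n₁ = 8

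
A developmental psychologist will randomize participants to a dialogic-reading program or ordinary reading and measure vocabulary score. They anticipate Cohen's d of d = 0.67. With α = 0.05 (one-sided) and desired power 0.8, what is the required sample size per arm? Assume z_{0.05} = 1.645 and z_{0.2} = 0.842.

For two independent groups with equal n: n = 2·((z_{α} + z_β) / d)².
z_{α} + z_β = 1.645 + 0.842 = 2.487.
n = 2 × (2.487 / 0.67)² = 2 × 3.712² = 2 × 13.78 = 27.6.
Round up to the next whole participant.

n = 28 per group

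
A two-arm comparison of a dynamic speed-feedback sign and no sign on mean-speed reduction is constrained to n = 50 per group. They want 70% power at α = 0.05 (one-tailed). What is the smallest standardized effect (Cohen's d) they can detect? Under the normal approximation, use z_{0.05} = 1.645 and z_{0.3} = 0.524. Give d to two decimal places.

For two independent groups of n = 50 each: d_min = (z_{α} + z_β)·√(2/n).
z-sum = 1.645 + 0.524 = 2.169.
d_min = 2.169 × √(2/50) = 2.169 × 0.2000 = 0.434.

d_min ≈ 0.43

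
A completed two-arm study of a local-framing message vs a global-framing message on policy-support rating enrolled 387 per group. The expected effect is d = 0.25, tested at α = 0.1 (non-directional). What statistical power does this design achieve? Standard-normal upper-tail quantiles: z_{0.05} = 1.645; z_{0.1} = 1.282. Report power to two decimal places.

power ≈ 0.97

For two equal groups, power = Φ(d·√(n/2) − z_{α/2}).
d·√(n/2) = 0.25 × √(387/2) = 0.25 × 13.910 = 3.478.
z_β = 3.478 − 1.645 = 1.833.
Power = Φ(1.833) = 0.967.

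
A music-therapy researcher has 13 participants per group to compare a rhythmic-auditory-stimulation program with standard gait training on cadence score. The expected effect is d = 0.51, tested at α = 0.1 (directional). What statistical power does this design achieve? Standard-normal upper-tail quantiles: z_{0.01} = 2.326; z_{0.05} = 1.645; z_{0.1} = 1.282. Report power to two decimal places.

power ≈ 0.51

For two equal groups, power = Φ(d·√(n/2) − z_{α}).
d·√(n/2) = 0.51 × √(13/2) = 0.51 × 2.550 = 1.300.
z_β = 1.300 − 1.282 = 0.018.
Power = Φ(0.018) = 0.507.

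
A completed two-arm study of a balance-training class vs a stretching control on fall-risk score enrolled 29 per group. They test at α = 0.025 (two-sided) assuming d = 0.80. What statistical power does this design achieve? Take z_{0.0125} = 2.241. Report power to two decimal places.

power ≈ 0.79

For two equal groups, power = Φ(d·√(n/2) − z_{α/2}).
d·√(n/2) = 0.80 × √(29/2) = 0.80 × 3.808 = 3.046.
z_β = 3.046 − 2.241 = 0.805.
Power = Φ(0.805) = 0.790.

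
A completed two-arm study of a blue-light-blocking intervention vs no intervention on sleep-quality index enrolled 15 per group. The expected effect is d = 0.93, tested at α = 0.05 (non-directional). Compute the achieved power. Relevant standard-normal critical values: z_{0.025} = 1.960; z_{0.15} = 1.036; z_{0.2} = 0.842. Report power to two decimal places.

For two equal groups, power = Φ(d·√(n/2) − z_{α/2}).
d·√(n/2) = 0.93 × √(15/2) = 0.93 × 2.739 = 2.547.
z_β = 2.547 − 1.960 = 0.587.
Power = Φ(0.587) = 0.721.

power ≈ 0.72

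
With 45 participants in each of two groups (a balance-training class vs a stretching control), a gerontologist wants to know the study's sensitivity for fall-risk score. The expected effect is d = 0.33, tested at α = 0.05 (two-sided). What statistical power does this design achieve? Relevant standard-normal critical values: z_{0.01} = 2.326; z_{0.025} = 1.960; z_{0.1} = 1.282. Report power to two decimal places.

power ≈ 0.35

For two equal groups, power = Φ(d·√(n/2) − z_{α/2}).
d·√(n/2) = 0.33 × √(45/2) = 0.33 × 4.743 = 1.565.
z_β = 1.565 − 1.960 = -0.395.
Power = Φ(-0.395) = 0.347.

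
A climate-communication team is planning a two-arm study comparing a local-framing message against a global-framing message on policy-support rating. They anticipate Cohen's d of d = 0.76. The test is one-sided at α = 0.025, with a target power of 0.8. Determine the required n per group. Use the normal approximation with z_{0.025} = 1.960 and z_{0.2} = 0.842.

For two independent groups with equal n: n = 2·((z_{α} + z_β) / d)².
z_{α} + z_β = 1.960 + 0.842 = 2.802.
n = 2 × (2.802 / 0.76)² = 2 × 3.687² = 2 × 13.59 = 27.2.
Round up to the next whole participant.

n = 28 per group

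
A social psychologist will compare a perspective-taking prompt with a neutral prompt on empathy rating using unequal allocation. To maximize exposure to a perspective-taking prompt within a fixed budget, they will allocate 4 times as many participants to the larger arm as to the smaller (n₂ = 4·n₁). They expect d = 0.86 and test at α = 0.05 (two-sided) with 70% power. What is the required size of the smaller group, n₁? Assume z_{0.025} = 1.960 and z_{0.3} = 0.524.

n₁ = 11

With allocation ratio k = n₂/n₁ = 4, Var(x̄₁−x̄₂) = σ²(1/n₁ + 1/(k·n₁)) = σ²·(k+1)/(k·n₁).
So n₁ = (1 + 1/k)·((z_{α/2} + z_β)/d)² = 1.250 × (2.484/0.86)².
n₁ = 1.250 × 8.34 = 10.4.
Round up: n₁ = 11, giving n₂ = 4 × 11 = 44.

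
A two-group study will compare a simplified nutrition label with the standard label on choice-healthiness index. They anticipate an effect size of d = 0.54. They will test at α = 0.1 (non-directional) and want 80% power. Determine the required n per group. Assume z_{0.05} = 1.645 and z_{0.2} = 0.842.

n = 43 per group

For two independent groups with equal n: n = 2·((z_{α/2} + z_β) / d)².
z_{α/2} + z_β = 1.645 + 0.842 = 2.487.
n = 2 × (2.487 / 0.54)² = 2 × 4.606² = 2 × 21.21 = 42.4.
Round up to the next whole participant.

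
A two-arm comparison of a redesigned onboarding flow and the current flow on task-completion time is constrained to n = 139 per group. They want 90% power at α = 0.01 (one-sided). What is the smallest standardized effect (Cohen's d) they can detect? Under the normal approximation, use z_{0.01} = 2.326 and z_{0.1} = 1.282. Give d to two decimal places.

d_min ≈ 0.43

For two independent groups of n = 139 each: d_min = (z_{α} + z_β)·√(2/n).
z-sum = 2.326 + 1.282 = 3.608.
d_min = 3.608 × √(2/139) = 3.608 × 0.1200 = 0.433.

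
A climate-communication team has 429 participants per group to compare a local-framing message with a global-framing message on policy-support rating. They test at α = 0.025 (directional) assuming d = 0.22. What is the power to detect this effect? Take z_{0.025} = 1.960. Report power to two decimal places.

For two equal groups, power = Φ(d·√(n/2) − z_{α}).
d·√(n/2) = 0.22 × √(429/2) = 0.22 × 14.646 = 3.222.
z_β = 3.222 − 1.960 = 1.262.
Power = Φ(1.262) = 0.897.

power ≈ 0.90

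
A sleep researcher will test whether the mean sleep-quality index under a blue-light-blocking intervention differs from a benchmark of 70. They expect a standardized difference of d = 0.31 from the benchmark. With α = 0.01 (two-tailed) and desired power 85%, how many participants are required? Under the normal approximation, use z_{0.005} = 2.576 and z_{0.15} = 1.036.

For a one-sample test: n = ((z_{α/2} + z_β) / d)².
z_{α/2} + z_β = 2.576 + 1.036 = 3.612.
n = (3.612 / 0.31)² = 11.652² = 135.76.
Round up.

n = 136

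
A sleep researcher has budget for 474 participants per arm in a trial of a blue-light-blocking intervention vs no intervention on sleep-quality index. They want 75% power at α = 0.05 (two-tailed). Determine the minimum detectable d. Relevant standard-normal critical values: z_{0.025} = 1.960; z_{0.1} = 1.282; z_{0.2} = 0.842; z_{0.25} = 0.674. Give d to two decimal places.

For two independent groups of n = 474 each: d_min = (z_{α/2} + z_β)·√(2/n).
z-sum = 1.960 + 0.674 = 2.634.
d_min = 2.634 × √(2/474) = 2.634 × 0.0650 = 0.171.

d_min ≈ 0.17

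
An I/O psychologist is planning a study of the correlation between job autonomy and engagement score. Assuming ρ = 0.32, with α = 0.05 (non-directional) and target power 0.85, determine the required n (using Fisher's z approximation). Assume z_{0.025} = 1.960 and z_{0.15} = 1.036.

Fisher's z: C = ½·ln((1+r)/(1−r)) = ½·ln(1.9412) = 0.3316.
n = ((z_{α/2} + z_β)/C)² + 3.
(1.960 + 1.036) / 0.3316 = 2.996 / 0.3316 = 9.035.
n = 9.035² + 3 = 81.63 + 3 = 84.6.
Round up.

n = 85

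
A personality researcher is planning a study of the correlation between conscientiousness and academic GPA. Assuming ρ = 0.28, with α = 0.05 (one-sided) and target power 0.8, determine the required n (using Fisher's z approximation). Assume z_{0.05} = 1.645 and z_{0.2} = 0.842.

Fisher's z: C = ½·ln((1+r)/(1−r)) = ½·ln(1.7778) = 0.2877.
n = ((z_{α} + z_β)/C)² + 3.
(1.645 + 0.842) / 0.2877 = 2.487 / 0.2877 = 8.644.
n = 8.644² + 3 = 74.73 + 3 = 77.7.
Round up.

n = 78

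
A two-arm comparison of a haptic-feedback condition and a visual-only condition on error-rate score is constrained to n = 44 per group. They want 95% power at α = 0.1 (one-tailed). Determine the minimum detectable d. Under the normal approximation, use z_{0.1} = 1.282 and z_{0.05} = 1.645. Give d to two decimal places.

d_min ≈ 0.62

For two independent groups of n = 44 each: d_min = (z_{α} + z_β)·√(2/n).
z-sum = 1.282 + 1.645 = 2.927.
d_min = 2.927 × √(2/44) = 2.927 × 0.2132 = 0.624.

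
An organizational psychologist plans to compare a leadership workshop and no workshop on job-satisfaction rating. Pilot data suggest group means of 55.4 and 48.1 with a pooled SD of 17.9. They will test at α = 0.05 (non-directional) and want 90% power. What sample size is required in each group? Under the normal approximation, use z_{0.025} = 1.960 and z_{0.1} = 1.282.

Cohen's d = |M₁ − M₂| / SD_pooled = |55.4 − 48.1| / 17.9 = 7.3 / 17.9 = 0.408.
For two independent groups with equal n: n = 2·((z_{α/2} + z_β) / d)².
z_{α/2} + z_β = 1.960 + 1.282 = 3.242.
n = 2 × (3.242 / 0.408)² = 2 × 7.946² = 2 × 63.14 = 126.3.
Round up to the next whole participant.

n = 127 per group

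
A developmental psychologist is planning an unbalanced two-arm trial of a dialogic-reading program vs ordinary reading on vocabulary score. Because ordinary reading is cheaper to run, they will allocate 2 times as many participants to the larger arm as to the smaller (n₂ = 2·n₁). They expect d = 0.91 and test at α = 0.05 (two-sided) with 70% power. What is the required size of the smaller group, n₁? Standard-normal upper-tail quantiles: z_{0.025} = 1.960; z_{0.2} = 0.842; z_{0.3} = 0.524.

n₁ = 12

With allocation ratio k = n₂/n₁ = 2, Var(x̄₁−x̄₂) = σ²(1/n₁ + 1/(k·n₁)) = σ²·(k+1)/(k·n₁).
So n₁ = (1 + 1/k)·((z_{α/2} + z_β)/d)² = 1.500 × (2.484/0.91)².
n₁ = 1.500 × 7.45 = 11.2.
Round up: n₁ = 12, giving n₂ = 2 × 12 = 24.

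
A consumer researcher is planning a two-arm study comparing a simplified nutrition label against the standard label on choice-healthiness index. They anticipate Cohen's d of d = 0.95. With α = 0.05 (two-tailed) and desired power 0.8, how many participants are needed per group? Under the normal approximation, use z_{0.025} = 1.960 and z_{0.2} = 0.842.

n = 18 per group

For two independent groups with equal n: n = 2·((z_{α/2} + z_β) / d)².
z_{α/2} + z_β = 1.960 + 0.842 = 2.802.
n = 2 × (2.802 / 0.95)² = 2 × 2.949² = 2 × 8.70 = 17.4.
Round up to the next whole participant.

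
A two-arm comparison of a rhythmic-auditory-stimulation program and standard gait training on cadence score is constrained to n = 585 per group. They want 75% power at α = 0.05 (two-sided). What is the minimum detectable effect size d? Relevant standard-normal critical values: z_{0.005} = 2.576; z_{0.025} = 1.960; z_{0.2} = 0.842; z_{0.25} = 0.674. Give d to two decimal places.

For two independent groups of n = 585 each: d_min = (z_{α/2} + z_β)·√(2/n).
z-sum = 1.960 + 0.674 = 2.634.
d_min = 2.634 × √(2/585) = 2.634 × 0.0585 = 0.154.

d_min ≈ 0.15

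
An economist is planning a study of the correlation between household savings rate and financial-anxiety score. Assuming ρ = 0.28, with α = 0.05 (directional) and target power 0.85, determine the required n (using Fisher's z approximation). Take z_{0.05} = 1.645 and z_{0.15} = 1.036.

Fisher's z: C = ½·ln((1+r)/(1−r)) = ½·ln(1.7778) = 0.2877.
n = ((z_{α} + z_β)/C)² + 3.
(1.645 + 1.036) / 0.2877 = 2.681 / 0.2877 = 9.319.
n = 9.319² + 3 = 86.84 + 3 = 89.8.
Round up.

n = 90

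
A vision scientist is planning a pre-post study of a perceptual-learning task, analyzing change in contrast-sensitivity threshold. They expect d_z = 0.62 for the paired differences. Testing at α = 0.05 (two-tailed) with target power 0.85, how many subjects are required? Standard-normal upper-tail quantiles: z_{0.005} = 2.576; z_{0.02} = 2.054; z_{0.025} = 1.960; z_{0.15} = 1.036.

For a paired (one-sample on differences) test: n = ((z_{α/2} + z_β) / d)².
z_{α/2} + z_β = 1.960 + 1.036 = 2.996.
n = (2.996 / 0.62)² = 4.832² = 23.35.
Round up.

n = 24 pairs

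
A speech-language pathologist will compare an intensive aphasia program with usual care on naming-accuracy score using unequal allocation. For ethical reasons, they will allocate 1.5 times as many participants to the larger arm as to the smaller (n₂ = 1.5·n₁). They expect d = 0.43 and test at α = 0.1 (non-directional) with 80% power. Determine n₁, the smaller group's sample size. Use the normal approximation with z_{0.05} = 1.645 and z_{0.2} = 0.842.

n₁ = 56

With allocation ratio k = n₂/n₁ = 1.5, Var(x̄₁−x̄₂) = σ²(1/n₁ + 1/(k·n₁)) = σ²·(k+1)/(k·n₁).
So n₁ = (1 + 1/k)·((z_{α/2} + z_β)/d)² = 1.667 × (2.487/0.43)².
n₁ = 1.667 × 33.45 = 55.8.
Round up: n₁ = 56, giving n₂ = 1.5 × 56 = 84.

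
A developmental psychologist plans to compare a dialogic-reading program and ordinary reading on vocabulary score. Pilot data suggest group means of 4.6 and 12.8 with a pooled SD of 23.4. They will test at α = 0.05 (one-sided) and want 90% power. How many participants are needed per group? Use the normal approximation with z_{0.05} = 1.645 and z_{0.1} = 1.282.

n = 140 per group

Cohen's d = |M₁ − M₂| / SD_pooled = |4.6 − 12.8| / 23.4 = 8.2 / 23.4 = 0.350.
For two independent groups with equal n: n = 2·((z_{α} + z_β) / d)².
z_{α} + z_β = 1.645 + 1.282 = 2.927.
n = 2 × (2.927 / 0.350)² = 2 × 8.363² = 2 × 69.94 = 139.9.
Round up to the next whole participant.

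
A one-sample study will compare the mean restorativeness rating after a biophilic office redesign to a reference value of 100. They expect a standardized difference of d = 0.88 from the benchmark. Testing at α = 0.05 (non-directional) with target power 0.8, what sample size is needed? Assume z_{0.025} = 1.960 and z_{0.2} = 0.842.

n = 11

For a one-sample test: n = ((z_{α/2} + z_β) / d)².
z_{α/2} + z_β = 1.960 + 0.842 = 2.802.
n = (2.802 / 0.88)² = 3.184² = 10.14.
Round up.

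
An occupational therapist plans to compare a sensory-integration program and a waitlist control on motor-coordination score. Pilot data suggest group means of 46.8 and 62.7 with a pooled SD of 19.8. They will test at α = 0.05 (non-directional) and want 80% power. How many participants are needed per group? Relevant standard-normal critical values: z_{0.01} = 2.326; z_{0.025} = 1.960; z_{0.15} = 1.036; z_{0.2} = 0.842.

n = 25 per group

Cohen's d = |M₁ − M₂| / SD_pooled = |46.8 − 62.7| / 19.8 = 15.9 / 19.8 = 0.803.
For two independent groups with equal n: n = 2·((z_{α/2} + z_β) / d)².
z_{α/2} + z_β = 1.960 + 0.842 = 2.802.
n = 2 × (2.802 / 0.803)² = 2 × 3.489² = 2 × 12.18 = 24.4.
Round up to the next whole participant.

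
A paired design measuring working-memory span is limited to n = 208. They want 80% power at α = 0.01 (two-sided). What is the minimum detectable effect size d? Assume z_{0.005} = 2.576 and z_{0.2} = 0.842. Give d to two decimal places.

d_min ≈ 0.24

For a single sample (or paired design) of n = 208: d_min = (z_{α/2} + z_β)/√n.
z-sum = 2.576 + 0.842 = 3.418.
d_min = 3.418 / √208 = 3.418 / 14.422 = 0.237.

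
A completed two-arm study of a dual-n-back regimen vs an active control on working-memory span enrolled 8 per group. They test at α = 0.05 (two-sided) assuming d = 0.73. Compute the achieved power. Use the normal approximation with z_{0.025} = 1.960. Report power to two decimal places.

For two equal groups, power = Φ(d·√(n/2) − z_{α/2}).
d·√(n/2) = 0.73 × √(8/2) = 0.73 × 2.000 = 1.460.
z_β = 1.460 − 1.960 = -0.500.
Power = Φ(-0.500) = 0.309.

power ≈ 0.31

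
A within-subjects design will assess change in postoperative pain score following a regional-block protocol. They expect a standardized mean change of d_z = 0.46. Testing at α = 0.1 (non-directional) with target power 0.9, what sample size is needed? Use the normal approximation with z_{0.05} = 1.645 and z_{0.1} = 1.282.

For a paired (one-sample on differences) test: n = ((z_{α/2} + z_β) / d)².
z_{α/2} + z_β = 1.645 + 1.282 = 2.927.
n = (2.927 / 0.46)² = 6.363² = 40.49.
Round up.

n = 41 pairs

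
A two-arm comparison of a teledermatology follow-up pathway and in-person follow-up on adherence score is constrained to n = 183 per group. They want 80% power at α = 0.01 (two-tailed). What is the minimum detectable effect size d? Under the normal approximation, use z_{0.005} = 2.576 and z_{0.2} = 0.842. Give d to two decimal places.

For two independent groups of n = 183 each: d_min = (z_{α/2} + z_β)·√(2/n).
z-sum = 2.576 + 0.842 = 3.418.
d_min = 3.418 × √(2/183) = 3.418 × 0.1045 = 0.357.

d_min ≈ 0.36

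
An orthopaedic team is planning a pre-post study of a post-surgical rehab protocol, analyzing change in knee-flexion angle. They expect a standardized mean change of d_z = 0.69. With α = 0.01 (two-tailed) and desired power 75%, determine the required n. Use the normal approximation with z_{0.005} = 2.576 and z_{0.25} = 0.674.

For a paired (one-sample on differences) test: n = ((z_{α/2} + z_β) / d)².
z_{α/2} + z_β = 2.576 + 0.674 = 3.250.
n = (3.250 / 0.69)² = 4.710² = 22.19.
Round up.

n = 23 pairs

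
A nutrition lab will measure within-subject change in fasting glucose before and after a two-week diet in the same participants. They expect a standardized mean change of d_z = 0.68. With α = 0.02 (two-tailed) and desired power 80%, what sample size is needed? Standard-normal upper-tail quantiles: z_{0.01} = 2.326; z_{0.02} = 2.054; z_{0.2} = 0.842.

For a paired (one-sample on differences) test: n = ((z_{α/2} + z_β) / d)².
z_{α/2} + z_β = 2.326 + 0.842 = 3.168.
n = (3.168 / 0.68)² = 4.659² = 21.70.
Round up.

n = 22 pairs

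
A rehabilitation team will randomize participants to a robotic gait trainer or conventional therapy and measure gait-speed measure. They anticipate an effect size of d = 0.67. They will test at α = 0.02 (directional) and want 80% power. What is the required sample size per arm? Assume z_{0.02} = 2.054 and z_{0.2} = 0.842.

n = 38 per group

For two independent groups with equal n: n = 2·((z_{α} + z_β) / d)².
z_{α} + z_β = 2.054 + 0.842 = 2.896.
n = 2 × (2.896 / 0.67)² = 2 × 4.322² = 2 × 18.68 = 37.4.
Round up to the next whole participant.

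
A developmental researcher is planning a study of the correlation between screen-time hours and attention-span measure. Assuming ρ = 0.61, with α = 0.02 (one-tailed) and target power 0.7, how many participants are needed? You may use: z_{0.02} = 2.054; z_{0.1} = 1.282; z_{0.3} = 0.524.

n = 17

Fisher's z: C = ½·ln((1+r)/(1−r)) = ½·ln(4.1282) = 0.7089.
n = ((z_{α} + z_β)/C)² + 3.
(2.054 + 0.524) / 0.7089 = 2.578 / 0.7089 = 3.637.
n = 3.637² + 3 = 13.23 + 3 = 16.2.
Round up.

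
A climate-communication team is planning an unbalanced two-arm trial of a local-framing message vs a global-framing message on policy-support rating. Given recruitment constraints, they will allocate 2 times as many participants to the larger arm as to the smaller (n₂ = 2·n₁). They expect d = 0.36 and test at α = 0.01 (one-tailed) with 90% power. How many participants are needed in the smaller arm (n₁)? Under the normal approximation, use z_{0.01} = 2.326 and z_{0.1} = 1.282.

n₁ = 151

With allocation ratio k = n₂/n₁ = 2, Var(x̄₁−x̄₂) = σ²(1/n₁ + 1/(k·n₁)) = σ²·(k+1)/(k·n₁).
So n₁ = (1 + 1/k)·((z_{α} + z_β)/d)² = 1.500 × (3.608/0.36)².
n₁ = 1.500 × 100.44 = 150.7.
Round up: n₁ = 151, giving n₂ = 2 × 151 = 302.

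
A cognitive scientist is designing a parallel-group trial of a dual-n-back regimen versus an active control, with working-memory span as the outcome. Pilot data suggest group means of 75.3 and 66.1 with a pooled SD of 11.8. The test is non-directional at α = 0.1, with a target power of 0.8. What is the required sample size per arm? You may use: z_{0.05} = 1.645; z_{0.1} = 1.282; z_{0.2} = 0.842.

n = 21 per group

Cohen's d = |M₁ − M₂| / SD_pooled = |75.3 − 66.1| / 11.8 = 9.2 / 11.8 = 0.780.
For two independent groups with equal n: n = 2·((z_{α/2} + z_β) / d)².
z_{α/2} + z_β = 1.645 + 0.842 = 2.487.
n = 2 × (2.487 / 0.780)² = 2 × 3.188² = 2 × 10.17 = 20.3.
Round up to the next whole participant.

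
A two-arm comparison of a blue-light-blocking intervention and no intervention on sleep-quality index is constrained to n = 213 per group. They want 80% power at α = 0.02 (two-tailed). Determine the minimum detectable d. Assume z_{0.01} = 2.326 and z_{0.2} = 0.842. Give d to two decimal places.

For two independent groups of n = 213 each: d_min = (z_{α/2} + z_β)·√(2/n).
z-sum = 2.326 + 0.842 = 3.168.
d_min = 3.168 × √(2/213) = 3.168 × 0.0969 = 0.307.

d_min ≈ 0.31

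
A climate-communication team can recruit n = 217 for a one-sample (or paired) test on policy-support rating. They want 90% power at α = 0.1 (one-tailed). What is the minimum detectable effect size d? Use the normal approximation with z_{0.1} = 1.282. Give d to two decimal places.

d_min ≈ 0.17

For a single sample (or paired design) of n = 217: d_min = (z_{α} + z_β)/√n.
z-sum = 1.282 + 1.282 = 2.564.
d_min = 2.564 / √217 = 2.564 / 14.731 = 0.174.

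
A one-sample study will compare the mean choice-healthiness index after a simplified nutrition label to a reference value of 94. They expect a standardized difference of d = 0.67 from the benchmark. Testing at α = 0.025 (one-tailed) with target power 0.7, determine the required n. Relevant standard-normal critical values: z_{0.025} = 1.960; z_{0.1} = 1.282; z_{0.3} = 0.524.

n = 14

For a one-sample test: n = ((z_{α} + z_β) / d)².
z_{α} + z_β = 1.960 + 0.524 = 2.484.
n = (2.484 / 0.67)² = 3.707² = 13.75.
Round up.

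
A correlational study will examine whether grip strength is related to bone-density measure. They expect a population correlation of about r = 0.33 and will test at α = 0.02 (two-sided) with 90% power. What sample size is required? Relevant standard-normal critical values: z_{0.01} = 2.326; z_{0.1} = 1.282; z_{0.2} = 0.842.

n = 114

Fisher's z: C = ½·ln((1+r)/(1−r)) = ½·ln(1.9851) = 0.3428.
n = ((z_{α/2} + z_β)/C)² + 3.
(2.326 + 1.282) / 0.3428 = 3.608 / 0.3428 = 10.525.
n = 10.525² + 3 = 110.78 + 3 = 113.8.
Round up.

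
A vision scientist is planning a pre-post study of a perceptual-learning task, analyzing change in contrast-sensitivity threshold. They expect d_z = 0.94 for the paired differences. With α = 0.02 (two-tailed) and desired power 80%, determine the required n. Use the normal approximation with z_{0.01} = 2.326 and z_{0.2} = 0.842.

For a paired (one-sample on differences) test: n = ((z_{α/2} + z_β) / d)².
z_{α/2} + z_β = 2.326 + 0.842 = 3.168.
n = (3.168 / 0.94)² = 3.370² = 11.36.
Round up.

n = 12 pairs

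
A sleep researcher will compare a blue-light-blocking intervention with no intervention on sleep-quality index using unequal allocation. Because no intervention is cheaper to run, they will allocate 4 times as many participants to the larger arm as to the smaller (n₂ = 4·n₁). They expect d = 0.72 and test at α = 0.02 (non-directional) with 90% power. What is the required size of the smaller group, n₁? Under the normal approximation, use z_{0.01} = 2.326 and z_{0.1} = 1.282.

n₁ = 32

With allocation ratio k = n₂/n₁ = 4, Var(x̄₁−x̄₂) = σ²(1/n₁ + 1/(k·n₁)) = σ²·(k+1)/(k·n₁).
So n₁ = (1 + 1/k)·((z_{α/2} + z_β)/d)² = 1.250 × (3.608/0.72)².
n₁ = 1.250 × 25.11 = 31.4.
Round up: n₁ = 32, giving n₂ = 4 × 32 = 128.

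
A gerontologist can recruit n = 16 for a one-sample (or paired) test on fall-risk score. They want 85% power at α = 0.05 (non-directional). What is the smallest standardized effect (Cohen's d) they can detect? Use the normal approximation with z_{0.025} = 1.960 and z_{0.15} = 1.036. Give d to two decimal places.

d_min ≈ 0.75

For a single sample (or paired design) of n = 16: d_min = (z_{α/2} + z_β)/√n.
z-sum = 1.960 + 1.036 = 2.996.
d_min = 2.996 / √16 = 2.996 / 4.000 = 0.749.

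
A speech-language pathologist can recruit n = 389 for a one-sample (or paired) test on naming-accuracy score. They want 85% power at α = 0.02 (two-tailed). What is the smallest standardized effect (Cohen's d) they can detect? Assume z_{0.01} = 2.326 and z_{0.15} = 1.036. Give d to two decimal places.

d_min ≈ 0.17

For a single sample (or paired design) of n = 389: d_min = (z_{α/2} + z_β)/√n.
z-sum = 2.326 + 1.036 = 3.362.
d_min = 3.362 / √389 = 3.362 / 19.723 = 0.170.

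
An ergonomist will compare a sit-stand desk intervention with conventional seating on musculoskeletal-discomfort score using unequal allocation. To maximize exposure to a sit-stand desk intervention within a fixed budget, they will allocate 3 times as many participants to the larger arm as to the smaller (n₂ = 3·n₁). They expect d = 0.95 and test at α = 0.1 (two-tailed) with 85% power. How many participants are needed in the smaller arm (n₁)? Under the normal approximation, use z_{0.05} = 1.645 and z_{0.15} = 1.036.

With allocation ratio k = n₂/n₁ = 3, Var(x̄₁−x̄₂) = σ²(1/n₁ + 1/(k·n₁)) = σ²·(k+1)/(k·n₁).
So n₁ = (1 + 1/k)·((z_{α/2} + z_β)/d)² = 1.333 × (2.681/0.95)².
n₁ = 1.333 × 7.96 = 10.6.
Round up: n₁ = 11, giving n₂ = 3 × 11 = 33.

n₁ = 11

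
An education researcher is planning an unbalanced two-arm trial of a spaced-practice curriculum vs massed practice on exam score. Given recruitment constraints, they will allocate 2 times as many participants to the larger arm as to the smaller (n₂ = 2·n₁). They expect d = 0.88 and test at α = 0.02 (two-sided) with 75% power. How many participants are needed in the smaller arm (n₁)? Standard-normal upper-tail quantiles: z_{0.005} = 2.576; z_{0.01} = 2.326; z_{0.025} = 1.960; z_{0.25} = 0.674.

n₁ = 18

With allocation ratio k = n₂/n₁ = 2, Var(x̄₁−x̄₂) = σ²(1/n₁ + 1/(k·n₁)) = σ²·(k+1)/(k·n₁).
So n₁ = (1 + 1/k)·((z_{α/2} + z_β)/d)² = 1.500 × (3.000/0.88)².
n₁ = 1.500 × 11.62 = 17.4.
Round up: n₁ = 18, giving n₂ = 2 × 18 = 36.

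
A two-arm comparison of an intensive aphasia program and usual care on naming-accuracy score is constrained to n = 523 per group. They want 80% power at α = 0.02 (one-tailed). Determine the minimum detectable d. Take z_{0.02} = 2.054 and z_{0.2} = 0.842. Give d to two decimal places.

For two independent groups of n = 523 each: d_min = (z_{α} + z_β)·√(2/n).
z-sum = 2.054 + 0.842 = 2.896.
d_min = 2.896 × √(2/523) = 2.896 × 0.0618 = 0.179.

d_min ≈ 0.18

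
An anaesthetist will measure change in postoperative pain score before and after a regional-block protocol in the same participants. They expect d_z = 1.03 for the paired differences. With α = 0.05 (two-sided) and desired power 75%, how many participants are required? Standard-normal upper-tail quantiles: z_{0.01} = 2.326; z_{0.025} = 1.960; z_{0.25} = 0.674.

For a paired (one-sample on differences) test: n = ((z_{α/2} + z_β) / d)².
z_{α/2} + z_β = 1.960 + 0.674 = 2.634.
n = (2.634 / 1.03)² = 2.557² = 6.54.
Round up.

n = 7 pairs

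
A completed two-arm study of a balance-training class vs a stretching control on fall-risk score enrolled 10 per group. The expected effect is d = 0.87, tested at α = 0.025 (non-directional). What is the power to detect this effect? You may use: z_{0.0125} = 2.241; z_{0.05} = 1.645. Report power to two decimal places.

power ≈ 0.38

For two equal groups, power = Φ(d·√(n/2) − z_{α/2}).
d·√(n/2) = 0.87 × √(10/2) = 0.87 × 2.236 = 1.945.
z_β = 1.945 − 2.241 = -0.296.
Power = Φ(-0.296) = 0.384.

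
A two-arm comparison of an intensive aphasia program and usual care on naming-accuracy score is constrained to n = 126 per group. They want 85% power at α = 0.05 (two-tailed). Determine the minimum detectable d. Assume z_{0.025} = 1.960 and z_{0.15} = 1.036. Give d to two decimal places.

d_min ≈ 0.38

For two independent groups of n = 126 each: d_min = (z_{α/2} + z_β)·√(2/n).
z-sum = 1.960 + 1.036 = 2.996.
d_min = 2.996 × √(2/126) = 2.996 × 0.1260 = 0.377.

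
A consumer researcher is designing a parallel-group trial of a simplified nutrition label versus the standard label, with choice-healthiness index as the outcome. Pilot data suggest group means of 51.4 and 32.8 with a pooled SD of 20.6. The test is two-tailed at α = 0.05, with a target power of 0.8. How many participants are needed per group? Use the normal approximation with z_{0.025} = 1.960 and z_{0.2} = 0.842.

n = 20 per group

Cohen's d = |M₁ − M₂| / SD_pooled = |51.4 − 32.8| / 20.6 = 18.6 / 20.6 = 0.903.
For two independent groups with equal n: n = 2·((z_{α/2} + z_β) / d)².
z_{α/2} + z_β = 1.960 + 0.842 = 2.802.
n = 2 × (2.802 / 0.903)² = 2 × 3.103² = 2 × 9.63 = 19.3.
Round up to the next whole participant.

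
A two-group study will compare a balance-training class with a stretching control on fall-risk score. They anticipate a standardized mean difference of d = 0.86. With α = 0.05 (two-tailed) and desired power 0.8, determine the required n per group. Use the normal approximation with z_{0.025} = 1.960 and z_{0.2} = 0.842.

n = 22 per group

For two independent groups with equal n: n = 2·((z_{α/2} + z_β) / d)².
z_{α/2} + z_β = 1.960 + 0.842 = 2.802.
n = 2 × (2.802 / 0.86)² = 2 × 3.258² = 2 × 10.62 = 21.2.
Round up to the next whole participant.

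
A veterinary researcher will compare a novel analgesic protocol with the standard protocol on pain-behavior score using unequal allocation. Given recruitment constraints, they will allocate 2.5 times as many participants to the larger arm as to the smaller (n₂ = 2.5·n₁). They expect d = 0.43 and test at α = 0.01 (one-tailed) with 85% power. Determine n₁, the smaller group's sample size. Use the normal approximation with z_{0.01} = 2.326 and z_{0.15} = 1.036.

With allocation ratio k = n₂/n₁ = 2.5, Var(x̄₁−x̄₂) = σ²(1/n₁ + 1/(k·n₁)) = σ²·(k+1)/(k·n₁).
So n₁ = (1 + 1/k)·((z_{α} + z_β)/d)² = 1.400 × (3.362/0.43)².
n₁ = 1.400 × 61.13 = 85.6.
Round up: n₁ = 86, giving n₂ = 2.5 × 86 = 215.

n₁ = 86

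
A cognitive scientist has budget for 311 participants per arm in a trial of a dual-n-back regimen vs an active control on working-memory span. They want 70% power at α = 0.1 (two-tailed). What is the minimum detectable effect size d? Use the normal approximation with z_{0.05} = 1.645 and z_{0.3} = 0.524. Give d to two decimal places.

d_min ≈ 0.17

For two independent groups of n = 311 each: d_min = (z_{α/2} + z_β)·√(2/n).
z-sum = 1.645 + 0.524 = 2.169.
d_min = 2.169 × √(2/311) = 2.169 × 0.0802 = 0.174.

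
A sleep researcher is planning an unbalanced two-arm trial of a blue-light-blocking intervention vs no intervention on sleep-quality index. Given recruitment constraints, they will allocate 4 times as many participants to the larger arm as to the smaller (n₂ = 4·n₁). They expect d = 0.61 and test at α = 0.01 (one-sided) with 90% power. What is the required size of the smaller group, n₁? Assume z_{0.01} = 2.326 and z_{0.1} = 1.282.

With allocation ratio k = n₂/n₁ = 4, Var(x̄₁−x̄₂) = σ²(1/n₁ + 1/(k·n₁)) = σ²·(k+1)/(k·n₁).
So n₁ = (1 + 1/k)·((z_{α} + z_β)/d)² = 1.250 × (3.608/0.61)².
n₁ = 1.250 × 34.98 = 43.7.
Round up: n₁ = 44, giving n₂ = 4 × 44 = 176.

n₁ = 44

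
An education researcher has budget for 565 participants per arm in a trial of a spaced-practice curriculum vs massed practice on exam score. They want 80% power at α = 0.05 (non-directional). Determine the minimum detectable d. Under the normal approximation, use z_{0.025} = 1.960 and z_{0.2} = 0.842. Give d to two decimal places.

For two independent groups of n = 565 each: d_min = (z_{α/2} + z_β)·√(2/n).
z-sum = 1.960 + 0.842 = 2.802.
d_min = 2.802 × √(2/565) = 2.802 × 0.0595 = 0.167.

d_min ≈ 0.17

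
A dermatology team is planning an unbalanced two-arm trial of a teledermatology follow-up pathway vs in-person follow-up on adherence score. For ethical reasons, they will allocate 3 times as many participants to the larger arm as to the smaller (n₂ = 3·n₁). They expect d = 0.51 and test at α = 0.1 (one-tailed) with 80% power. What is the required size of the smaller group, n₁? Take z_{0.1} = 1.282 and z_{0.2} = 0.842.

With allocation ratio k = n₂/n₁ = 3, Var(x̄₁−x̄₂) = σ²(1/n₁ + 1/(k·n₁)) = σ²·(k+1)/(k·n₁).
So n₁ = (1 + 1/k)·((z_{α} + z_β)/d)² = 1.333 × (2.124/0.51)².
n₁ = 1.333 × 17.34 = 23.1.
Round up: n₁ = 24, giving n₂ = 3 × 24 = 72.

n₁ = 24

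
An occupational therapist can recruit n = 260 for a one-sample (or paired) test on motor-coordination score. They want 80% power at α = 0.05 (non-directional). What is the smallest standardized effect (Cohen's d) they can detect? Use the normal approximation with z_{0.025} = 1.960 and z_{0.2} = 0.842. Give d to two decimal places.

d_min ≈ 0.17

For a single sample (or paired design) of n = 260: d_min = (z_{α/2} + z_β)/√n.
z-sum = 1.960 + 0.842 = 2.802.
d_min = 2.802 / √260 = 2.802 / 16.125 = 0.174.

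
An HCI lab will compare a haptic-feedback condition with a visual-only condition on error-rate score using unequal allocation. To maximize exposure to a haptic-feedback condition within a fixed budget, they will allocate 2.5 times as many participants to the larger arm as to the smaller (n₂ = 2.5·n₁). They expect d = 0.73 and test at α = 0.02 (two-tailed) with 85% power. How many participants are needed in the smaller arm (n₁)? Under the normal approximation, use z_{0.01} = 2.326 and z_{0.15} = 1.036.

With allocation ratio k = n₂/n₁ = 2.5, Var(x̄₁−x̄₂) = σ²(1/n₁ + 1/(k·n₁)) = σ²·(k+1)/(k·n₁).
So n₁ = (1 + 1/k)·((z_{α/2} + z_β)/d)² = 1.400 × (3.362/0.73)².
n₁ = 1.400 × 21.21 = 29.7.
Round up: n₁ = 30, giving n₂ = 2.5 × 30 = 75.

n₁ = 30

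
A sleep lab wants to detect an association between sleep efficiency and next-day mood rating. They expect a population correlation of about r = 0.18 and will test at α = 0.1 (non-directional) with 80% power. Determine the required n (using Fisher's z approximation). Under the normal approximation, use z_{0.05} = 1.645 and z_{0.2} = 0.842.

Fisher's z: C = ½·ln((1+r)/(1−r)) = ½·ln(1.4390) = 0.1820.
n = ((z_{α/2} + z_β)/C)² + 3.
(1.645 + 0.842) / 0.1820 = 2.487 / 0.1820 = 13.665.
n = 13.665² + 3 = 186.73 + 3 = 189.7.
Round up.

n = 190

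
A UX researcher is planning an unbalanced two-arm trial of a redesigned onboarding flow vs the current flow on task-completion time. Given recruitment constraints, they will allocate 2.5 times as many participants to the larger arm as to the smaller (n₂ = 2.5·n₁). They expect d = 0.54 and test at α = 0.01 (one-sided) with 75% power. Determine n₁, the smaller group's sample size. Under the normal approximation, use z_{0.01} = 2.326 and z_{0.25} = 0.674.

With allocation ratio k = n₂/n₁ = 2.5, Var(x̄₁−x̄₂) = σ²(1/n₁ + 1/(k·n₁)) = σ²·(k+1)/(k·n₁).
So n₁ = (1 + 1/k)·((z_{α} + z_β)/d)² = 1.400 × (3.000/0.54)².
n₁ = 1.400 × 30.86 = 43.2.
Round up: n₁ = 44, giving n₂ = 2.5 × 44 = 110.

n₁ = 44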